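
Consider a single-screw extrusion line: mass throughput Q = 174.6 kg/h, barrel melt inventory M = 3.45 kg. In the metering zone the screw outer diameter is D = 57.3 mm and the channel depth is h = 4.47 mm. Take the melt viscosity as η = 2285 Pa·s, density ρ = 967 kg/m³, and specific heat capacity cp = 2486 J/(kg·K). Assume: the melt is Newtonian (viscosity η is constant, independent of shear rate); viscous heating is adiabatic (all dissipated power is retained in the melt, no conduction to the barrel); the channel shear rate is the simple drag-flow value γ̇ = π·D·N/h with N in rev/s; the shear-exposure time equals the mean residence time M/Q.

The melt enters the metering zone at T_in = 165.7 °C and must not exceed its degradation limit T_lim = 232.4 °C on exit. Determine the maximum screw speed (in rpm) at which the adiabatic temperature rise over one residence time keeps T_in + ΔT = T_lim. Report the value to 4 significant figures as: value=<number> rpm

value=46.79 rpm

Convert throughput: Q = 174.6 kg/h = 174.6/3600 = 0.0485 kg/s
t_res = M / Q_s = 3.45 ÷ 0.0485 = 71.134 s
D = 57.3 mm = 0.0573 m;  h = 4.47 mm = 0.00447 m
ΔT_a = T_lim − T_in = 232.4 °C − 165.7 °C = 66.7 K
γ̇_max² = ΔT_a·ρ·cp / (η·t_res) = [66.7 × 967 × 2486] / [2285 × 71.134] = 986.484 s⁻²
γ̇_max = sqrt(986.484) = 31.4083 s⁻¹
Solve γ̇ = πDN/h for N: N_max = γ̇_max·h/(π·D) = 31.4083 × 0.00447 / (π × 0.0573) = 0.779916 rev/s = 46.795 rpm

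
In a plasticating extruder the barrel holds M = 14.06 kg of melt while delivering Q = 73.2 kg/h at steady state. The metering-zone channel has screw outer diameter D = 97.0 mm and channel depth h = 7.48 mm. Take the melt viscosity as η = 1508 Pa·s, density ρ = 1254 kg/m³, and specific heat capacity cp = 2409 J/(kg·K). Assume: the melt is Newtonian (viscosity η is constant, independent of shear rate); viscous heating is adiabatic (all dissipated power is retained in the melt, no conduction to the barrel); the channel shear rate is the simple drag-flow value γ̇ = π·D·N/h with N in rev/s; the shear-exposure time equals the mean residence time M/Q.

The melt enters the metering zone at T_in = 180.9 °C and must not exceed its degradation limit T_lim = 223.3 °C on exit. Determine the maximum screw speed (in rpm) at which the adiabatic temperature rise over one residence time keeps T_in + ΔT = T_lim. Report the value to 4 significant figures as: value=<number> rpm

Q_s = Q / 3600 = 73.2 / 3600 = 0.0203333 kg/s
t_res = M / Q_s = 14.06 / 0.0203333 = 691.475 s
D = 97.0 mm = 0.097 m;  h = 7.48 mm = 0.00748 m
ΔT_a = T_lim − T_in = 223.3 °C − 180.9 °C = 42.4 K
γ̇_max² = ΔT_a·ρ·cp/(η·t_res) = 42.4·1254·2409/(1508·691.475) = 122.835 s⁻²
γ̇_max = sqrt(122.835) = 11.0831 s⁻¹
Solve γ̇ = πDN/h for N: N_max = γ̇_max·h/(π·D) = 11.0831 × 0.00748 / (π × 0.097) = 0.272045 rev/s = 16.3227 rpm

value=16.32 rpm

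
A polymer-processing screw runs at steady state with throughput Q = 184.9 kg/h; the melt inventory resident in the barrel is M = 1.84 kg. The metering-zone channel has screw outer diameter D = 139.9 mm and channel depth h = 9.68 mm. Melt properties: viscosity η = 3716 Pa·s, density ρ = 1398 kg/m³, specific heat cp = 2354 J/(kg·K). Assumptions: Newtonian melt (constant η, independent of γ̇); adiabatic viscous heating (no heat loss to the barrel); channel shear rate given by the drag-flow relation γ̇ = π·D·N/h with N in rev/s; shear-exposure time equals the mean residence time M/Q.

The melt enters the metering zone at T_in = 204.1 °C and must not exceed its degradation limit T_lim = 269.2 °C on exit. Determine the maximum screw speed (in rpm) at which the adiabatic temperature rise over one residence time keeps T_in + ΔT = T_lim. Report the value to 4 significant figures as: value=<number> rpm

Throughput in SI: Q_s = 184.9 kg/h ÷ 3600 s/h = 0.0513611 kg/s
Mean residence time: t_res = M/Q_s = 1.84 kg / 0.0513611 kg/s = 35.8248 s
D = 139.9 mm = 0.1399 m;  h = 9.68 mm = 0.00968 m
ΔT_a = T_lim − T_in = 269.2 °C − 204.1 °C = 65.1 K
Invert ΔT = ηγ̇²t_res/(ρcp) for γ̇: γ̇_max² = ΔT_a ρ cp / (η t_res) = 65.1·1398·2354 / (3716·35.8248) = 1609.29 s⁻²
γ̇_max = √1609.29 = 40.116 s⁻¹
N_max = γ̇_max h / (πD) = 40.116·0.00968/(π·0.1399) = 0.883539 rev/s → ×60 = 53.0123 rpm

value=53.01 rpm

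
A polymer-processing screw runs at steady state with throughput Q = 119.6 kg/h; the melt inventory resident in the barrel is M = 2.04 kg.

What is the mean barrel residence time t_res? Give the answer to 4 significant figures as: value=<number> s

Q_s = Q / 3600 = 119.6 / 3600 = 0.0332222 kg/s
Mean residence time: t_res = M/Q_s = 2.04 kg / 0.0332222 kg/s = 61.4047 s

value=61.40 s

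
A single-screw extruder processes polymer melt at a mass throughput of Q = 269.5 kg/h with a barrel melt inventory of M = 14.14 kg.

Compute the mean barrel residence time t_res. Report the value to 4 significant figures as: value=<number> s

value=188.9 s

Throughput in SI: Q_s = 269.5 kg/h ÷ 3600 s/h = 0.0748611 kg/s
Mean residence time: t_res = M/Q_s = 14.14 kg / 0.0748611 kg/s = 188.883 s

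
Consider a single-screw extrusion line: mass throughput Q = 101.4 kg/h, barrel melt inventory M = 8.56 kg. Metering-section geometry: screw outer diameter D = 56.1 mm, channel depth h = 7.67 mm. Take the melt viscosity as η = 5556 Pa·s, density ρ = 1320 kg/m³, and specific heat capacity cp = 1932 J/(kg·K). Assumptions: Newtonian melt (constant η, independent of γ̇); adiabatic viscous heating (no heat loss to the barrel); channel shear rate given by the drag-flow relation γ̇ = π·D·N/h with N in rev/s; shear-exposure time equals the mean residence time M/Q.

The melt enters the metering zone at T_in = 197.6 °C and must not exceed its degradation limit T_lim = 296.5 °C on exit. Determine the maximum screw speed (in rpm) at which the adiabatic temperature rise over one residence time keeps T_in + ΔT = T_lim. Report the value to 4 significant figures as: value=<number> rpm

value=31.91 rpm

Convert throughput: Q = 101.4 kg/h = 101.4/3600 = 0.0281667 kg/s
t_res = M / Q_s = 8.56 ÷ 0.0281667 = 303.905 s
D = 56.1 mm = 0.0561 m;  h = 7.67 mm = 0.00767 m
ΔT_a = T_lim − T_in = 296.5 − 197.6 = 98.9 K
γ̇_max² = ΔT_a·ρ·cp/(η·t_res) = 98.9·1320·1932/(5556·303.905) = 149.375 s⁻²
γ̇_max = √149.375 = 12.2219 s⁻¹
N_max = γ̇_max h / (πD) = 12.2219·0.00767/(π·0.0561) = 0.531889 rev/s → ×60 = 31.9133 rpm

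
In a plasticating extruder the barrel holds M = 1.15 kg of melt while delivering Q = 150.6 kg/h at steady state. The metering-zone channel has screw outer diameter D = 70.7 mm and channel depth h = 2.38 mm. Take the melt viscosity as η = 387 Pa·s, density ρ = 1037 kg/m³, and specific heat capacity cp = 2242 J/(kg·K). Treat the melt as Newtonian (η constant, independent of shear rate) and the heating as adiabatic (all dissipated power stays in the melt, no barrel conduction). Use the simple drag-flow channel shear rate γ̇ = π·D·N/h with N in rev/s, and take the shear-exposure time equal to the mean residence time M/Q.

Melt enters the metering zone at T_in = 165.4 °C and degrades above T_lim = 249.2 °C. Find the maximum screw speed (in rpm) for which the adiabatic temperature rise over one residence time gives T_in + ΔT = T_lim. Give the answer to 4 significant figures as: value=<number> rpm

Q_s = Q / 3600 = 150.6 / 3600 = 0.0418333 kg/s
Mean residence time: t_res = M/Q_s = 1.15 kg / 0.0418333 kg/s = 27.49 s
Geometry in SI: D = 70.7 mm → 0.0707 m, h = 2.38 mm → 0.00238 m
Allowable rise: ΔT_a = T_lim − T_in = 249.2 − 165.4 = 83.8 K
γ̇_max² = ΔT_a·ρ·cp / (η·t_res) = [83.8 × 1037 × 2242] / [387 × 27.49] = 18313.5 s⁻²
Take the square root: γ̇_max = √(18313.5) = 135.327 s⁻¹
N_max = γ̇_max·h / (π·D) = 135.327 · 0.00238 / (π · 0.0707) = 1.45009 rev/s = 87.0051 rpm

value=87.01 rpm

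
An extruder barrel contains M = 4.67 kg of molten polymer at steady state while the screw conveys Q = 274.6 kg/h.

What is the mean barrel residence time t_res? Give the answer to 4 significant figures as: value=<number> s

value=61.22 s

Convert throughput: Q = 274.6 kg/h = 274.6/3600 = 0.0762778 kg/s
Mean residence time: t_res = M/Q_s = 4.67 kg / 0.0762778 kg/s = 61.2236 s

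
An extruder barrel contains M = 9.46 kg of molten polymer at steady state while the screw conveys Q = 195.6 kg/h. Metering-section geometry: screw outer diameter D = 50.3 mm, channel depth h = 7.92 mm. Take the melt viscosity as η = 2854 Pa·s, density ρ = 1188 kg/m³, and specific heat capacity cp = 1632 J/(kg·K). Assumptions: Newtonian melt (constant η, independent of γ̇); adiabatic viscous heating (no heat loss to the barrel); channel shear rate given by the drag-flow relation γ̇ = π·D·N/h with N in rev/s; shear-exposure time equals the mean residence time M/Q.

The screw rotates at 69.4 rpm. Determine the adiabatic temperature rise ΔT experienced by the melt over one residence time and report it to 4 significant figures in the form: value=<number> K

value=136.5 K

Convert throughput: Q = 195.6 kg/h = 195.6/3600 = 0.0543333 kg/s
t_res = M / Q_s = 9.46 ÷ 0.0543333 = 174.11 s
Convert to SI: D = 0.0503 m, h = 0.00792 m, N = 69.4/60 = 1.15667 rev/s
γ̇ = π D N / h = (π)(0.0503)(1.15667) / 0.00792 = 23.0781 s⁻¹
Adiabatic rise: ΔT = η γ̇² t_res / (ρ cp) = 2854·(23.0781)²·174.11 / (1188·1632) = 136.504 K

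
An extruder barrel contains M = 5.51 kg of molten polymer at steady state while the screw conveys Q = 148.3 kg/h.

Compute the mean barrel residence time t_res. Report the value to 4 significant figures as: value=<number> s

value=133.8 s

Throughput in SI: Q_s = 148.3 kg/h ÷ 3600 s/h = 0.0411944 kg/s
Mean residence time: t_res = M/Q_s = 5.51 kg / 0.0411944 kg/s = 133.756 s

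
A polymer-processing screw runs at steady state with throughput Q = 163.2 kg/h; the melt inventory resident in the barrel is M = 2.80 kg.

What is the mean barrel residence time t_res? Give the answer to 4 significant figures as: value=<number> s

value=61.76 s

Q_s = Q / 3600 = 163.2 / 3600 = 0.0453333 kg/s
t_res = M / Q_s = 2.80 / 0.0453333 = 61.7647 s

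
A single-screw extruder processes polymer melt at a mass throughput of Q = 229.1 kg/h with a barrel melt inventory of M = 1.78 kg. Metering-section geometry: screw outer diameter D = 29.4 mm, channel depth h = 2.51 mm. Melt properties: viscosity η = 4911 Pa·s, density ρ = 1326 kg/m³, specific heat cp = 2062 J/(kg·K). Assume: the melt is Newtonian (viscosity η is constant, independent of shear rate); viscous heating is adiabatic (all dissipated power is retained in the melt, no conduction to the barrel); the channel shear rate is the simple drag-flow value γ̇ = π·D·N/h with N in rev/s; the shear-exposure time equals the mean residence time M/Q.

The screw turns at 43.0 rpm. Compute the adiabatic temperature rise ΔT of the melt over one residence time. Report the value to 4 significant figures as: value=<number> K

Throughput in SI: Q_s = 229.1 kg/h ÷ 3600 s/h = 0.0636389 kg/s
t_res = M / Q_s = 1.78 / 0.0636389 = 27.9703 s
Geometry in metres: D = 29.4 mm → 0.0294 m, h = 2.51 mm → 0.00251 m; screw speed N = 43.0 rpm = 0.716667 rev/s
Shear rate: γ̇ = πDN/h = π·0.0294·0.716667/0.00251 = 26.3719 s⁻¹
Adiabatic rise: ΔT = η γ̇² t_res / (ρ cp) = 4911·(26.3719)²·27.9703 / (1326·2062) = 34.9395 K

value=34.94 K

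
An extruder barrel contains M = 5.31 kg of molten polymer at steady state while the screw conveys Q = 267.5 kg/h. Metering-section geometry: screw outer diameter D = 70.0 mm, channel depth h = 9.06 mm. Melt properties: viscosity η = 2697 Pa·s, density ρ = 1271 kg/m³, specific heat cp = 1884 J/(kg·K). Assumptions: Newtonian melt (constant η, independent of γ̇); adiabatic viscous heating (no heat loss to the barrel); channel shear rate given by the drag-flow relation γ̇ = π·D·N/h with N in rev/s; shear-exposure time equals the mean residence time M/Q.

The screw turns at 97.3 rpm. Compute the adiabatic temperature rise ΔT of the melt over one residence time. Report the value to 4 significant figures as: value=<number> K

Convert throughput: Q = 267.5 kg/h = 267.5/3600 = 0.0743056 kg/s
Mean residence time: t_res = M/Q_s = 5.31 kg / 0.0743056 kg/s = 71.4617 s
D = 70.0 mm = 0.07 m;  h = 9.06 mm = 0.00906 m;  N = 97.3 rpm / 60 = 1.62167 rev/s
γ̇ = π·D·N / h = π · 0.07 · 1.62167 / 0.00906 = 39.3624 s⁻¹
ΔT = η·γ̇²·t_res / (ρ·cp) = 2697 · (39.3624)² · 71.4617 / (1271 · 1884) = 124.707 K

value=124.7 K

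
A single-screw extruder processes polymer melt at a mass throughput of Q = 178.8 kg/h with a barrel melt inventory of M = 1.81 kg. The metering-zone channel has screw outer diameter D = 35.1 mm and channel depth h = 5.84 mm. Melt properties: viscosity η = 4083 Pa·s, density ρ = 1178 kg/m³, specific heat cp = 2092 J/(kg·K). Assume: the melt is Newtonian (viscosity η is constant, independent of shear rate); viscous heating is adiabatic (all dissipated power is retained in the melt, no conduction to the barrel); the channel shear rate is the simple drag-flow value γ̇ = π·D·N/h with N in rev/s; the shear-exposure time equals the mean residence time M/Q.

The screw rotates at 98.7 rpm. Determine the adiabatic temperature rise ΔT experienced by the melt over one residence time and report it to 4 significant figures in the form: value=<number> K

Q_s = Q / 3600 = 178.8 / 3600 = 0.0496667 kg/s
t_res = M / Q_s = 1.81 / 0.0496667 = 36.443 s
Geometry in metres: D = 35.1 mm → 0.0351 m, h = 5.84 mm → 0.00584 m; screw speed N = 98.7 rpm = 1.645 rev/s
Shear rate: γ̇ = πDN/h = π·0.0351·1.645/0.00584 = 31.0606 s⁻¹
ΔT = η·γ̇²·t_res/(ρ·cp) = [4083 × 31.0606² × 36.443] / [1178 × 2092] = 58.2514 K

value=58.25 K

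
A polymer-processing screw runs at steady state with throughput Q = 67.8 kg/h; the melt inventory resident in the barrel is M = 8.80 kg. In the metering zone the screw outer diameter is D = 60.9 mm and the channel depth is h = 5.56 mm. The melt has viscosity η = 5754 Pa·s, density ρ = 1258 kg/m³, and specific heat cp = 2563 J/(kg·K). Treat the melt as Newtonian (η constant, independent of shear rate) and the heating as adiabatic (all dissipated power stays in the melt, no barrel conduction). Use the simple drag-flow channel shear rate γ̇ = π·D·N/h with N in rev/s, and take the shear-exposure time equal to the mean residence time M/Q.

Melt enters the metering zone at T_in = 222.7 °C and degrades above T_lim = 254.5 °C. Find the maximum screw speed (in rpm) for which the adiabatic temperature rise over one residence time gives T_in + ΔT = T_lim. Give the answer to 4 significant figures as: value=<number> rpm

Throughput in SI: Q_s = 67.8 kg/h ÷ 3600 s/h = 0.0188333 kg/s
t_res = M / Q_s = 8.80 / 0.0188333 = 467.257 s
Convert to metres: D = 0.0609 m, h = 0.00556 m
ΔT_a = T_lim − T_in = 254.5 − 222.7 = 31.8 K
γ̇_max² = ΔT_a·ρ·cp / (η·t_res) = [31.8 × 1258 × 2563] / [5754 × 467.257] = 38.1356 s⁻²
Take the square root: γ̇_max = √(38.1356) = 6.17541 s⁻¹
Solve γ̇ = πDN/h for N: N_max = γ̇_max·h/(π·D) = 6.17541 × 0.00556 / (π × 0.0609) = 0.179462 rev/s = 10.7677 rpm

value=10.77 rpm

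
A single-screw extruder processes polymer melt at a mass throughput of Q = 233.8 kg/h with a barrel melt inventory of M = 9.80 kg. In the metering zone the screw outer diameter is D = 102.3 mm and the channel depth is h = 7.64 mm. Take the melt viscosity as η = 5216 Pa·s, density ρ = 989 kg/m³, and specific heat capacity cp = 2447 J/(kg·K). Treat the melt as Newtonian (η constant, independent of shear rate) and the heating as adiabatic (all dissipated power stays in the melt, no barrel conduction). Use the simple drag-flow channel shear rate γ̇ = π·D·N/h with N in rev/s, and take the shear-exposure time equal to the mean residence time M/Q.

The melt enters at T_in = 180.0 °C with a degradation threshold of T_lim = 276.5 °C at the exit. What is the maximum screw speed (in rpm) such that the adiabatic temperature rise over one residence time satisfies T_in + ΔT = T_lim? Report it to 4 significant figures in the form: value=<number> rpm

Convert throughput: Q = 233.8 kg/h = 233.8/3600 = 0.0649444 kg/s
t_res = M / Q_s = 9.80 / 0.0649444 = 150.898 s
Geometry in SI: D = 102.3 mm → 0.1023 m, h = 7.64 mm → 0.00764 m
ΔT_a = T_lim − T_in = 276.5 °C − 180.0 °C = 96.5 K
γ̇_max² = ΔT_a·ρ·cp / (η·t_res) = [96.5 × 989 × 2447] / [5216 × 150.898] = 296.713 s⁻²
γ̇_max = sqrt(296.713) = 17.2253 s⁻¹
N_max = γ̇_max·h / (π·D) = 17.2253 · 0.00764 / (π · 0.1023) = 0.409483 rev/s = 24.569 rpm

value=24.57 rpm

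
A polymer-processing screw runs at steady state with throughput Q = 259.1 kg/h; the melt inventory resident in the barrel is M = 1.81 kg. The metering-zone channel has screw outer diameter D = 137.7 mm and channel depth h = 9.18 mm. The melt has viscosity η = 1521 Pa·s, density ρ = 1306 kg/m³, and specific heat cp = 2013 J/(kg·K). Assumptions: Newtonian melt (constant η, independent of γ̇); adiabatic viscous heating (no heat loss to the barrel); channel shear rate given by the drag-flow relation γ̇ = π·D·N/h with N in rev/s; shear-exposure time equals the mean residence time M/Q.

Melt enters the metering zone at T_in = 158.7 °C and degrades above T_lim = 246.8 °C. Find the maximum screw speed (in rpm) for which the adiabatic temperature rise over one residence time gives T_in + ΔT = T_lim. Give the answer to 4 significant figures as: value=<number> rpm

Q_s = Q / 3600 = 259.1 / 3600 = 0.0719722 kg/s
t_res = M / Q_s = 1.81 ÷ 0.0719722 = 25.1486 s
Convert to metres: D = 0.1377 m, h = 0.00918 m
ΔT_a = T_lim − T_in = 246.8 °C − 158.7 °C = 88.1 K
γ̇_max² = ΔT_a·ρ·cp / (η·t_res) = [88.1 × 1306 × 2013] / [1521 × 25.1486] = 6055.08 s⁻²
Take the square root: γ̇_max = √(6055.08) = 77.8144 s⁻¹
N_max = γ̇_max h / (πD) = 77.8144·0.00918/(π·0.1377) = 1.65127 rev/s → ×60 = 99.0764 rpm

value=99.08 rpm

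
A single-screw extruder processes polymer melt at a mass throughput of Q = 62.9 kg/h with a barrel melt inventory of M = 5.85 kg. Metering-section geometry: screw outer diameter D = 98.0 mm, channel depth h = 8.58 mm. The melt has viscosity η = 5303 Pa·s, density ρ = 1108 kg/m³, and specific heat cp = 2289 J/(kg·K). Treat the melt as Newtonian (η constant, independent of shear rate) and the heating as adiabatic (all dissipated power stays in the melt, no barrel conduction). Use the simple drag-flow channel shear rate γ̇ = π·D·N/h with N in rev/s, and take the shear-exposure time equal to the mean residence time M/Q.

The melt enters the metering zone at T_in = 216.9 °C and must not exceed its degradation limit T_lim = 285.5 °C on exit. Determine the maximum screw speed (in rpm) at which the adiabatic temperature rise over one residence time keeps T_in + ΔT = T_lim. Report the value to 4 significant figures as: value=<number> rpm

Convert throughput: Q = 62.9 kg/h = 62.9/3600 = 0.0174722 kg/s
t_res = M / Q_s = 5.85 ÷ 0.0174722 = 334.817 s
D = 98.0 mm = 0.098 m;  h = 8.58 mm = 0.00858 m
Allowable rise: ΔT_a = T_lim − T_in = 285.5 − 216.9 = 68.6 K
γ̇_max² = ΔT_a·ρ·cp/(η·t_res) = 68.6·1108·2289/(5303·334.817) = 97.9897 s⁻²
γ̇_max = sqrt(97.9897) = 9.89897 s⁻¹
N_max = γ̇_max·h / (π·D) = 9.89897 · 0.00858 / (π · 0.098) = 0.275868 rev/s = 16.5521 rpm

value=16.55 rpm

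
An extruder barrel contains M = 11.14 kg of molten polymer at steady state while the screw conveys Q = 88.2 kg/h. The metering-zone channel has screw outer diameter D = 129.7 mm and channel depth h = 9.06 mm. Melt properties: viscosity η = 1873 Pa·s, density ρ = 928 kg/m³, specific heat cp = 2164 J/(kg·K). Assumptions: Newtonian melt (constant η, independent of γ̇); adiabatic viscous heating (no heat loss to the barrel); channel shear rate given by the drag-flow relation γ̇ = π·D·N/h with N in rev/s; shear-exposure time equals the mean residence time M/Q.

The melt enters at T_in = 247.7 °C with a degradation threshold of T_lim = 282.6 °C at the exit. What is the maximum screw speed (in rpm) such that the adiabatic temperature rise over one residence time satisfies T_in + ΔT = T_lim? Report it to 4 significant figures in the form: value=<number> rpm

value=12.10 rpm

Throughput in SI: Q_s = 88.2 kg/h ÷ 3600 s/h = 0.0245 kg/s
t_res = M / Q_s = 11.14 / 0.0245 = 454.694 s
Geometry in SI: D = 129.7 mm → 0.1297 m, h = 9.06 mm → 0.00906 m
ΔT_a = T_lim − T_in = 282.6 − 247.7 = 34.9 K
γ̇_max² = ΔT_a·ρ·cp / (η·t_res) = [34.9 × 928 × 2164] / [1873 × 454.694] = 82.2951 s⁻²
γ̇_max = √82.2951 = 9.07166 s⁻¹
N_max = γ̇_max·h / (π·D) = 9.07166 · 0.00906 / (π · 0.1297) = 0.201709 rev/s = 12.1025 rpm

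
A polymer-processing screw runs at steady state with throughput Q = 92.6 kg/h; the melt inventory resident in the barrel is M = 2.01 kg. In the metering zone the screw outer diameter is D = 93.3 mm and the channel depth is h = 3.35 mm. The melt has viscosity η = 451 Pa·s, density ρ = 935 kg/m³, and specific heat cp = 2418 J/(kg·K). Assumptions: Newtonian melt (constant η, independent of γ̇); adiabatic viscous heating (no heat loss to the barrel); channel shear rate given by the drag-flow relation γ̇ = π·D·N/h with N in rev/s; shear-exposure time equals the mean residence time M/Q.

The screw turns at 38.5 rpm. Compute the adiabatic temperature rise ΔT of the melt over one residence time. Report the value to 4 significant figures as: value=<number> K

value=49.13 K

Convert throughput: Q = 92.6 kg/h = 92.6/3600 = 0.0257222 kg/s
Mean residence time: t_res = M/Q_s = 2.01 kg / 0.0257222 kg/s = 78.1425 s
Convert to SI: D = 0.0933 m, h = 0.00335 m, N = 38.5/60 = 0.641667 rev/s
γ̇ = π·D·N / h = π · 0.0933 · 0.641667 / 0.00335 = 56.1431 s⁻¹
Adiabatic rise: ΔT = η γ̇² t_res / (ρ cp) = 451·(56.1431)²·78.1425 / (935·2418) = 49.1347 K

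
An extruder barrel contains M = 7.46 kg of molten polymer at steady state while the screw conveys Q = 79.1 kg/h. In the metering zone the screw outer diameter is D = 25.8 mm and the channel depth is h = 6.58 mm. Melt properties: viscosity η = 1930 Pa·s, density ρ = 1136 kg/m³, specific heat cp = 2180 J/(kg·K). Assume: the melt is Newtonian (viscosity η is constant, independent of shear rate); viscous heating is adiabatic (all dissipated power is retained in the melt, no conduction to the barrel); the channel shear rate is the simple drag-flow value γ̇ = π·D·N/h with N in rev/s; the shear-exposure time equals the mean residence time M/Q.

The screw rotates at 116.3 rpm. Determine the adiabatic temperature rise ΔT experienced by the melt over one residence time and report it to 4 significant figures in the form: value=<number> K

value=150.8 K

Throughput in SI: Q_s = 79.1 kg/h ÷ 3600 s/h = 0.0219722 kg/s
t_res = M / Q_s = 7.46 / 0.0219722 = 339.52 s
Geometry in metres: D = 25.8 mm → 0.0258 m, h = 6.58 mm → 0.00658 m; screw speed N = 116.3 rpm = 1.93833 rev/s
γ̇ = π D N / h = (π)(0.0258)(1.93833) / 0.00658 = 23.8766 s⁻¹
Adiabatic rise: ΔT = η γ̇² t_res / (ρ cp) = 1930·(23.8766)²·339.52 / (1136·2180) = 150.845 K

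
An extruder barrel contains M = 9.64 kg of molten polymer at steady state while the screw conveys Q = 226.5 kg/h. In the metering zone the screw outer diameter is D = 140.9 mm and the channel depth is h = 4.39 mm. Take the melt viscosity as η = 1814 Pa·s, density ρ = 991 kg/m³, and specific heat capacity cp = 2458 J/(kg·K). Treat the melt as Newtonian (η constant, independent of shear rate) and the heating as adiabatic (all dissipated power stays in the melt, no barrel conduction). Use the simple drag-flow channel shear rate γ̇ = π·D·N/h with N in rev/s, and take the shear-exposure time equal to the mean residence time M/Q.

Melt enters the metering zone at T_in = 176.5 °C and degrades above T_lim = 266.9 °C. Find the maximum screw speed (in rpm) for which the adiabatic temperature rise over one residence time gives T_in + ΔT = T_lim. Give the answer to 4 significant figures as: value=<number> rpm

Throughput in SI: Q_s = 226.5 kg/h ÷ 3600 s/h = 0.0629167 kg/s
t_res = M / Q_s = 9.64 ÷ 0.0629167 = 153.219 s
Geometry in SI: D = 140.9 mm → 0.1409 m, h = 4.39 mm → 0.00439 m
Allowable rise: ΔT_a = T_lim − T_in = 266.9 − 176.5 = 90.4 K
Invert ΔT = ηγ̇²t_res/(ρcp) for γ̇: γ̇_max² = ΔT_a ρ cp / (η t_res) = 90.4·991·2458 / (1814·153.219) = 792.274 s⁻²
Take the square root: γ̇_max = √(792.274) = 28.1474 s⁻¹
N_max = γ̇_max·h / (π·D) = 28.1474 · 0.00439 / (π · 0.1409) = 0.279152 rev/s = 16.7491 rpm

value=16.75 rpm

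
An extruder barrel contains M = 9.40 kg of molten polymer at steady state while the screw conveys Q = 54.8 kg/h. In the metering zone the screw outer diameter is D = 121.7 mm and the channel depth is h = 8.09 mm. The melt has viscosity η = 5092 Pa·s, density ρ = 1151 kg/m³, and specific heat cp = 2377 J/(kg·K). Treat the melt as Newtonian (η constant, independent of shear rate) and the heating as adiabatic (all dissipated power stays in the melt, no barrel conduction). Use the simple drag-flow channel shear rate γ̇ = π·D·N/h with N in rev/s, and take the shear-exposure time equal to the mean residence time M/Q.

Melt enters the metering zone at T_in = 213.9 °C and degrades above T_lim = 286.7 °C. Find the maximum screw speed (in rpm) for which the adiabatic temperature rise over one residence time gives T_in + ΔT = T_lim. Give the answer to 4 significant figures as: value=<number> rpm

value=10.10 rpm

Q_s = Q / 3600 = 54.8 / 3600 = 0.0152222 kg/s
Mean residence time: t_res = M/Q_s = 9.40 kg / 0.0152222 kg/s = 617.518 s
Convert to metres: D = 0.1217 m, h = 0.00809 m
ΔT_a = T_lim − T_in = 286.7 °C − 213.9 °C = 72.8 K
γ̇_max² = ΔT_a·ρ·cp/(η·t_res) = 72.8·1151·2377/(5092·617.518) = 63.3429 s⁻²
Take the square root: γ̇_max = √(63.3429) = 7.95882 s⁻¹
N_max = γ̇_max·h / (π·D) = 7.95882 · 0.00809 / (π · 0.1217) = 0.168406 rev/s = 10.1043 rpm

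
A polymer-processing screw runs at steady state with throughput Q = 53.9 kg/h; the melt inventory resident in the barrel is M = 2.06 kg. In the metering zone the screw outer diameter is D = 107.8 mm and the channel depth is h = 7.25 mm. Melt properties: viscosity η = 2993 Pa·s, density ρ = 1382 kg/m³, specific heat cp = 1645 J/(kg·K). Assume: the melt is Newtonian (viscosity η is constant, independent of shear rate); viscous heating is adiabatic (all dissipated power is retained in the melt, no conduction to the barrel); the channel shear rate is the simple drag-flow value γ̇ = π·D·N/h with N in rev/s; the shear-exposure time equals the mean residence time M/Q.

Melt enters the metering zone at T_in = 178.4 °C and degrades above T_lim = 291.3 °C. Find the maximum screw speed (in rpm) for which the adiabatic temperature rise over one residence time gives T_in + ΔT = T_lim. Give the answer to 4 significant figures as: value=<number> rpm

Convert throughput: Q = 53.9 kg/h = 53.9/3600 = 0.0149722 kg/s
Mean residence time: t_res = M/Q_s = 2.06 kg / 0.0149722 kg/s = 137.588 s
Convert to metres: D = 0.1078 m, h = 0.00725 m
ΔT_a = T_lim − T_in = 291.3 °C − 178.4 °C = 112.9 K
γ̇_max² = ΔT_a·ρ·cp/(η·t_res) = 112.9·1382·1645/(2993·137.588) = 623.276 s⁻²
Take the square root: γ̇_max = √(623.276) = 24.9655 s⁻¹
N_max = γ̇_max h / (πD) = 24.9655·0.00725/(π·0.1078) = 0.534453 rev/s → ×60 = 32.0672 rpm

value=32.07 rpm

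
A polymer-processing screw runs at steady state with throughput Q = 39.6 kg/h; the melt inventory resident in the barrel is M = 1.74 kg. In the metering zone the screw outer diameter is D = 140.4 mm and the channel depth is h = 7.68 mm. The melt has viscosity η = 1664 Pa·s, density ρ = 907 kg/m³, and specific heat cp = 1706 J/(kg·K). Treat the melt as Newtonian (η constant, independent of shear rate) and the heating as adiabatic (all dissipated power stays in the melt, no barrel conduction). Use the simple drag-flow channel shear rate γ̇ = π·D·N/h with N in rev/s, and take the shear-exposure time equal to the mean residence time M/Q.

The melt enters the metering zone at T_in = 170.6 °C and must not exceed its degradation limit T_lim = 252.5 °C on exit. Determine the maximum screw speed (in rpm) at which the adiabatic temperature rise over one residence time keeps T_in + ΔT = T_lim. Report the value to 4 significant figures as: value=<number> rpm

value=22.92 rpm

Throughput in SI: Q_s = 39.6 kg/h ÷ 3600 s/h = 0.011 kg/s
Mean residence time: t_res = M/Q_s = 1.74 kg / 0.011 kg/s = 158.182 s
Geometry in SI: D = 140.4 mm → 0.1404 m, h = 7.68 mm → 0.00768 m
Allowable rise: ΔT_a = T_lim − T_in = 252.5 − 170.6 = 81.9 K
γ̇_max² = ΔT_a·ρ·cp/(η·t_res) = 81.9·907·1706/(1664·158.182) = 481.46 s⁻²
γ̇_max = sqrt(481.46) = 21.9422 s⁻¹
N_max = γ̇_max h / (πD) = 21.9422·0.00768/(π·0.1404) = 0.382054 rev/s → ×60 = 22.9232 rpm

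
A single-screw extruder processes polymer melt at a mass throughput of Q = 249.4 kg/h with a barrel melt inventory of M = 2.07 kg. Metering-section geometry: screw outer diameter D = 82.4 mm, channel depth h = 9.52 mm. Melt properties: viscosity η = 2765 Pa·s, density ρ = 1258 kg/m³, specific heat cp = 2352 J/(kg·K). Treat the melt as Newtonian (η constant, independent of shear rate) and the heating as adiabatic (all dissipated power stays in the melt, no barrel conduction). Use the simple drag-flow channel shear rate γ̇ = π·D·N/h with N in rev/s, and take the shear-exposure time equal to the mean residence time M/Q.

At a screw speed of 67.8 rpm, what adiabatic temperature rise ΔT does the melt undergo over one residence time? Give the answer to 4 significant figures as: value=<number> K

Throughput in SI: Q_s = 249.4 kg/h ÷ 3600 s/h = 0.0692778 kg/s
t_res = M / Q_s = 2.07 / 0.0692778 = 29.8797 s
Convert to SI: D = 0.0824 m, h = 0.00952 m, N = 67.8/60 = 1.13 rev/s
γ̇ = π D N / h = (π)(0.0824)(1.13) / 0.00952 = 30.7269 s⁻¹
ΔT = η·γ̇²·t_res/(ρ·cp) = [2765 × 30.7269² × 29.8797] / [1258 × 2352] = 26.3628 K

value=26.36 K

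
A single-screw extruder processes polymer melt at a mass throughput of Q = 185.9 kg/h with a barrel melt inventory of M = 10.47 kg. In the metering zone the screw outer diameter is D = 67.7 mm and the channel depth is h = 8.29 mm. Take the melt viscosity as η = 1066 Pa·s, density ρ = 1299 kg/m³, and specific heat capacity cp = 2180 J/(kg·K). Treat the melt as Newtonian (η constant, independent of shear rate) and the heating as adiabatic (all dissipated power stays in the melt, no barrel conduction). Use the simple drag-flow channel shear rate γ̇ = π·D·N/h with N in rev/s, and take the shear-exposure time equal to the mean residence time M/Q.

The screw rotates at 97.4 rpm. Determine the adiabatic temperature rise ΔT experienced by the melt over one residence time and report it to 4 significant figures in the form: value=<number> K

Throughput in SI: Q_s = 185.9 kg/h ÷ 3600 s/h = 0.0516389 kg/s
t_res = M / Q_s = 10.47 / 0.0516389 = 202.754 s
Geometry in metres: D = 67.7 mm → 0.0677 m, h = 8.29 mm → 0.00829 m; screw speed N = 97.4 rpm = 1.62333 rev/s
γ̇ = π D N / h = (π)(0.0677)(1.62333) / 0.00829 = 41.6478 s⁻¹
Adiabatic rise: ΔT = η γ̇² t_res / (ρ cp) = 1066·(41.6478)²·202.754 / (1299·2180) = 132.387 K

value=132.4 K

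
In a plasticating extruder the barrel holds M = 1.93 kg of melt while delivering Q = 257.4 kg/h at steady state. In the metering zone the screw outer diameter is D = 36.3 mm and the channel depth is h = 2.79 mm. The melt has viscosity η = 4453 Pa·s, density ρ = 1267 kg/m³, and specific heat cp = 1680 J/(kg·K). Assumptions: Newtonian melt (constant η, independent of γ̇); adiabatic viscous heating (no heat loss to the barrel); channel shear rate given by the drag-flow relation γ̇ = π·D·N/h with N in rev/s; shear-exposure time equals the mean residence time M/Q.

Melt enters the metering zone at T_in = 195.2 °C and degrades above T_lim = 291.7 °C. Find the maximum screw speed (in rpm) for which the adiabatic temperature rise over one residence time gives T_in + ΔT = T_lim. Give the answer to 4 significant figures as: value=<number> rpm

Throughput in SI: Q_s = 257.4 kg/h ÷ 3600 s/h = 0.0715 kg/s
t_res = M / Q_s = 1.93 ÷ 0.0715 = 26.993 s
Convert to metres: D = 0.0363 m, h = 0.00279 m
ΔT_a = T_lim − T_in = 291.7 − 195.2 = 96.5 K
Invert ΔT = ηγ̇²t_res/(ρcp) for γ̇: γ̇_max² = ΔT_a ρ cp / (η t_res) = 96.5·1267·1680 / (4453·26.993) = 1708.87 s⁻²
Take the square root: γ̇_max = √(1708.87) = 41.3385 s⁻¹
N_max = γ̇_max h / (πD) = 41.3385·0.00279/(π·0.0363) = 1.01135 rev/s → ×60 = 60.6811 rpm

value=60.68 rpm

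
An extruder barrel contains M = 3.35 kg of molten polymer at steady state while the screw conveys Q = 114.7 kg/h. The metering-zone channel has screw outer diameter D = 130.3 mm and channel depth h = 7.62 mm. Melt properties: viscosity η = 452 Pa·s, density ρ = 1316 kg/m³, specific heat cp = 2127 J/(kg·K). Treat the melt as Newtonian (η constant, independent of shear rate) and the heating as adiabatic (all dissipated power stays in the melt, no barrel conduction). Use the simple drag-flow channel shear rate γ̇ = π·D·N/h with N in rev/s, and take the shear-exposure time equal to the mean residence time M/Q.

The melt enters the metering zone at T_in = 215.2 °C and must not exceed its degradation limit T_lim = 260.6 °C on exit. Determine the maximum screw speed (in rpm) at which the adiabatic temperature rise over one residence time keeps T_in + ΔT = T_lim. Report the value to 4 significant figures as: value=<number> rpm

value=57.76 rpm

Throughput in SI: Q_s = 114.7 kg/h ÷ 3600 s/h = 0.0318611 kg/s
Mean residence time: t_res = M/Q_s = 3.35 kg / 0.0318611 kg/s = 105.144 s
D = 130.3 mm = 0.1303 m;  h = 7.62 mm = 0.00762 m
ΔT_a = T_lim − T_in = 260.6 − 215.2 = 45.4 K
Invert ΔT = ηγ̇²t_res/(ρcp) for γ̇: γ̇_max² = ΔT_a ρ cp / (η t_res) = 45.4·1316·2127 / (452·105.144) = 2673.97 s⁻²
γ̇_max = √2673.97 = 51.7105 s⁻¹
N_max = γ̇_max·h / (π·D) = 51.7105 · 0.00762 / (π · 0.1303) = 0.962585 rev/s = 57.7551 rpm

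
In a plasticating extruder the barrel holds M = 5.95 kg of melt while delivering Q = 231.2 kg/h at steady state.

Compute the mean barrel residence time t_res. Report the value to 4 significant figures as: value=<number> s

Q_s = Q / 3600 = 231.2 / 3600 = 0.0642222 kg/s
Mean residence time: t_res = M/Q_s = 5.95 kg / 0.0642222 kg/s = 92.6471 s

value=92.65 s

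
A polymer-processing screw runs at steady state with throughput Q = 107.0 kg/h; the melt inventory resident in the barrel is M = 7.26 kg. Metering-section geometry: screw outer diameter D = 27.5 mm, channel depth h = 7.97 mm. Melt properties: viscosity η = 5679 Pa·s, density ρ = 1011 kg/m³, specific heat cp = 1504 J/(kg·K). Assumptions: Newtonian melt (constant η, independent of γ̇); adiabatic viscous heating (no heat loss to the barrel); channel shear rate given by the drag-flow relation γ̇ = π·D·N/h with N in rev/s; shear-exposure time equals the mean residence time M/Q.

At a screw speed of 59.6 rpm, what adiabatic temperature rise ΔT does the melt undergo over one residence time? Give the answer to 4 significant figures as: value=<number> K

value=105.8 K

Q_s = Q / 3600 = 107.0 / 3600 = 0.0297222 kg/s
t_res = M / Q_s = 7.26 / 0.0297222 = 244.262 s
D = 27.5 mm = 0.0275 m;  h = 7.97 mm = 0.00797 m;  N = 59.6 rpm / 60 = 0.993333 rev/s
Shear rate: γ̇ = πDN/h = π·0.0275·0.993333/0.00797 = 10.7676 s⁻¹
ΔT = η·γ̇²·t_res/(ρ·cp) = [5679 × 10.7676² × 244.262] / [1011 × 1504] = 105.771 K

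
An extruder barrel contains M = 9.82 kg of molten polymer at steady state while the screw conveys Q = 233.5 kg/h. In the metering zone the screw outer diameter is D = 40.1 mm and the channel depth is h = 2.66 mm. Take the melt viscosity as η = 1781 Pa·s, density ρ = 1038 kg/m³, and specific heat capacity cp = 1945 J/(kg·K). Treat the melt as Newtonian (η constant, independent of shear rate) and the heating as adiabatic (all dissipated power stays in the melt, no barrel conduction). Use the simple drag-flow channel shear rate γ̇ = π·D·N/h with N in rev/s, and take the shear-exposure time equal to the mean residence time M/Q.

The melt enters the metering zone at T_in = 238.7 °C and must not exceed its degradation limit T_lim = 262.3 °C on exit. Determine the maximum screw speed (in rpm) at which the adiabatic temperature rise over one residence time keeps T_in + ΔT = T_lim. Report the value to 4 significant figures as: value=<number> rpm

value=16.84 rpm

Q_s = Q / 3600 = 233.5 / 3600 = 0.0648611 kg/s
Mean residence time: t_res = M/Q_s = 9.82 kg / 0.0648611 kg/s = 151.4 s
Convert to metres: D = 0.0401 m, h = 0.00266 m
ΔT_a = T_lim − T_in = 262.3 °C − 238.7 °C = 23.6 K
Invert ΔT = ηγ̇²t_res/(ρcp) for γ̇: γ̇_max² = ΔT_a ρ cp / (η t_res) = 23.6·1038·1945 / (1781·151.4) = 176.701 s⁻²
γ̇_max = sqrt(176.701) = 13.2929 s⁻¹
N_max = γ̇_max h / (πD) = 13.2929·0.00266/(π·0.0401) = 0.280677 rev/s → ×60 = 16.8406 rpm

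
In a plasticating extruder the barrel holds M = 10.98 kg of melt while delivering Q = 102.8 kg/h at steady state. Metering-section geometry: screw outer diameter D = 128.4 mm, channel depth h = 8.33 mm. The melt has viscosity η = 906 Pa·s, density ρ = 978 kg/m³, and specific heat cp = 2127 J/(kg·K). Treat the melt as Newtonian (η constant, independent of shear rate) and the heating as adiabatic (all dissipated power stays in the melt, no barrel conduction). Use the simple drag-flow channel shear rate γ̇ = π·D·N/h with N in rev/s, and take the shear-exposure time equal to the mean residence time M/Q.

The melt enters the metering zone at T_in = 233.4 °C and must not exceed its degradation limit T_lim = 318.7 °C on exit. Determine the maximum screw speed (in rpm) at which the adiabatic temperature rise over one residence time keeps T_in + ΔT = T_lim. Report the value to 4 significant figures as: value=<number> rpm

Throughput in SI: Q_s = 102.8 kg/h ÷ 3600 s/h = 0.0285556 kg/s
Mean residence time: t_res = M/Q_s = 10.98 kg / 0.0285556 kg/s = 384.514 s
D = 128.4 mm = 0.1284 m;  h = 8.33 mm = 0.00833 m
ΔT_a = T_lim − T_in = 318.7 − 233.4 = 85.3 K
Invert ΔT = ηγ̇²t_res/(ρcp) for γ̇: γ̇_max² = ΔT_a ρ cp / (η t_res) = 85.3·978·2127 / (906·384.514) = 509.349 s⁻²
γ̇_max = sqrt(509.349) = 22.5688 s⁻¹
N_max = γ̇_max h / (πD) = 22.5688·0.00833/(π·0.1284) = 0.466056 rev/s → ×60 = 27.9633 rpm

value=27.96 rpm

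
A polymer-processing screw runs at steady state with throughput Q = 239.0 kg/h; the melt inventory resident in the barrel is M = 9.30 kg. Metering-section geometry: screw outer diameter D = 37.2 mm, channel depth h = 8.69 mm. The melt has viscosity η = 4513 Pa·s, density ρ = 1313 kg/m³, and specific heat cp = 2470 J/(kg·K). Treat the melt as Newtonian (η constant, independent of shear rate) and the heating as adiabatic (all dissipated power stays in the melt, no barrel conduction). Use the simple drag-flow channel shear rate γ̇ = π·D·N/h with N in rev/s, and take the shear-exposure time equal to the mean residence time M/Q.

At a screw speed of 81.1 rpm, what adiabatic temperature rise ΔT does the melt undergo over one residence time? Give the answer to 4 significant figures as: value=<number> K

value=64.41 K

Q_s = Q / 3600 = 239.0 / 3600 = 0.0663889 kg/s
t_res = M / Q_s = 9.30 ÷ 0.0663889 = 140.084 s
D = 37.2 mm = 0.0372 m;  h = 8.69 mm = 0.00869 m;  N = 81.1 rpm / 60 = 1.35167 rev/s
γ̇ = π D N / h = (π)(0.0372)(1.35167) / 0.00869 = 18.1779 s⁻¹
ΔT = η·γ̇²·t_res/(ρ·cp) = [4513 × 18.1779² × 140.084] / [1313 × 2470] = 64.4134 K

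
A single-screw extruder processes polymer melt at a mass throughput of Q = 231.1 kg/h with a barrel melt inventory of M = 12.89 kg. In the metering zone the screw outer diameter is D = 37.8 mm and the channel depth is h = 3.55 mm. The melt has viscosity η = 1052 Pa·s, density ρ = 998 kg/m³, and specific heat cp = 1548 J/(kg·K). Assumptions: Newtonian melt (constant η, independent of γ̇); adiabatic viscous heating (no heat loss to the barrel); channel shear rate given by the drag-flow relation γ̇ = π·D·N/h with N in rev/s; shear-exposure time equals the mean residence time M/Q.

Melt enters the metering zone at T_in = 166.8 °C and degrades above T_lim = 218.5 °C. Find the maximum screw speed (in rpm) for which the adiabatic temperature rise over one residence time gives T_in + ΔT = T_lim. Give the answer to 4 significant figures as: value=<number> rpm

Throughput in SI: Q_s = 231.1 kg/h ÷ 3600 s/h = 0.0641944 kg/s
t_res = M / Q_s = 12.89 ÷ 0.0641944 = 200.796 s
Geometry in SI: D = 37.8 mm → 0.0378 m, h = 3.55 mm → 0.00355 m
Allowable rise: ΔT_a = T_lim − T_in = 218.5 − 166.8 = 51.7 K
γ̇_max² = ΔT_a·ρ·cp/(η·t_res) = 51.7·998·1548/(1052·200.796) = 378.112 s⁻²
γ̇_max = √378.112 = 19.4451 s⁻¹
N_max = γ̇_max·h / (π·D) = 19.4451 · 0.00355 / (π · 0.0378) = 0.581296 rev/s = 34.8777 rpm

value=34.88 rpm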